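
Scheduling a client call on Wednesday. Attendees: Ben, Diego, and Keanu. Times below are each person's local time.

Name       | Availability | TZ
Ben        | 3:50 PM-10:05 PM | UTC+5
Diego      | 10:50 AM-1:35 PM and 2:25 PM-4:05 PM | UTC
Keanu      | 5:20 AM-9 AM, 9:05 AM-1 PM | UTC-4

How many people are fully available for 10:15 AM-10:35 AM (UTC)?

Ben in UTC: 10:50-17:05 (subtract 5h to convert from UTC+5).
Diego in UTC: 10:50-13:35, 14:25-16:05.
Keanu in UTC: 09:20-13:00, 13:05-17:00 (add 4h to convert from UTC-4).
Keanu can make the full 10:15-10:35 slot — that's 1.

1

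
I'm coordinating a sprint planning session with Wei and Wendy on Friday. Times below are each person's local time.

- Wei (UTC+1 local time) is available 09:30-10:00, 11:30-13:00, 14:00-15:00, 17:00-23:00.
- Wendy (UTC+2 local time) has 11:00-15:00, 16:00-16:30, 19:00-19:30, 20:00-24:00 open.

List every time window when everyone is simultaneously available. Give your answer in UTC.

10:30-12:00, 17:00-17:30, 18:00-22:00

Wei in UTC: 08:30-09:00, 10:30-12:00, 13:00-14:00, 16:00-22:00 (subtract 1h to convert from UTC+1).
Wendy in UTC: 09:00-13:00, 14:00-14:30, 17:00-17:30, 18:00-22:00 (subtract 2h to convert from UTC+2).
Wei ∩ Wendy: 10:30-12:00, 17:00-17:30, 18:00-22:00.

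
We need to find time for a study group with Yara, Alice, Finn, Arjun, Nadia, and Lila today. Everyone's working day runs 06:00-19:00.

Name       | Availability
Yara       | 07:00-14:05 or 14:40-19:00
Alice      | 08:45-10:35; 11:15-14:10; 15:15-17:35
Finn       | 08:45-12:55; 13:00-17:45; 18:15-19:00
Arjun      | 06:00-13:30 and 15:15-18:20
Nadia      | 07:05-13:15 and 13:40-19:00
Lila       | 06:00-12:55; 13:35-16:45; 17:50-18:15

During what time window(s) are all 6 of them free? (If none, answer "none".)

Yara ∩ Alice: 08:45-10:35, 11:15-14:05, 15:15-17:35.
Yara ∩ Alice ∩ Finn: 08:45-10:35, 11:15-12:55, 13:00-14:05, 15:15-17:35.
Yara ∩ Alice ∩ Finn ∩ Arjun: 08:45-10:35, 11:15-12:55, 13:00-13:30, 15:15-17:35.
Yara ∩ Alice ∩ Finn ∩ Arjun ∩ Nadia: 08:45-10:35, 11:15-12:55, 13:00-13:15, 15:15-17:35.
Yara ∩ Alice ∩ Finn ∩ Arjun ∩ Nadia ∩ Lila: 08:45-10:35, 11:15-12:55, 15:15-16:45.
So the common availability across everyone is 08:45-10:35, 11:15-12:55, 15:15-16:45.

08:45-10:35, 11:15-12:55, 15:15-16:45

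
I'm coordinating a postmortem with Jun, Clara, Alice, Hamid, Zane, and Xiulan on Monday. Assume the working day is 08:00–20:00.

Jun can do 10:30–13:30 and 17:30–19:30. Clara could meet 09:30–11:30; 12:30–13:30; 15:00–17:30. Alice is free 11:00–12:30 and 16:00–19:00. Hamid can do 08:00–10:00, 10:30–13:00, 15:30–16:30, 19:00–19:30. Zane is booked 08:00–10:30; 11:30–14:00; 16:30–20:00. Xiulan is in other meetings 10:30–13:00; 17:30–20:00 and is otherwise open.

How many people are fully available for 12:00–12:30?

Jun free: 10:30-13:30, 17:30-19:30.
Clara free: 09:30-11:30, 12:30-13:30, 15:00-17:30.
Alice free: 11:00-12:30, 16:00-19:00.
Hamid free: 08:00-10:00, 10:30-13:00, 15:30-16:30, 19:00-19:30.
Zane free: 10:30-11:30, 14:00-16:30 (invert busy blocks within the working day).
Xiulan free: 08:00-10:30, 13:00-17:30 (invert busy blocks within the working day).
Jun, Alice, and Hamid can make the full 12:00-12:30 slot — that's 3.

3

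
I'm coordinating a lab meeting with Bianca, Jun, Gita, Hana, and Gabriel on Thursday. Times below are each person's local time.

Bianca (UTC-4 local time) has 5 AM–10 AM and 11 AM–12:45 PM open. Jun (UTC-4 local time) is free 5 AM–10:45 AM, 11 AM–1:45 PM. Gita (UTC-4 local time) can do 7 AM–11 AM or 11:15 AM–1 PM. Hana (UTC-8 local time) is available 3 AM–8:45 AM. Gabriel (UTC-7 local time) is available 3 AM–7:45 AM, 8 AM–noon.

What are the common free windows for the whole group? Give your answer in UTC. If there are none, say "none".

11:00-14:00, 15:15-16:45

Bianca in UTC: 09:00-14:00, 15:00-16:45 (add 4h to convert from UTC-4).
Jun in UTC: 09:00-14:45, 15:00-17:45 (add 4h to convert from UTC-4).
Gita in UTC: 11:00-15:00, 15:15-17:00 (add 4h to convert from UTC-4).
Hana in UTC: 11:00-16:45 (add 8h to convert from UTC-8).
Gabriel in UTC: 10:00-14:45, 15:00-19:00 (add 7h to convert from UTC-7).
Bianca ∩ Jun: 09:00-14:00, 15:00-16:45.
Bianca ∩ Jun ∩ Gita: 11:00-14:00, 15:15-16:45.
Bianca ∩ Jun ∩ Gita ∩ Hana: 11:00-14:00, 15:15-16:45.
Bianca ∩ Jun ∩ Gita ∩ Hana ∩ Gabriel: 11:00-14:00, 15:15-16:45.
Those are the intersection windows.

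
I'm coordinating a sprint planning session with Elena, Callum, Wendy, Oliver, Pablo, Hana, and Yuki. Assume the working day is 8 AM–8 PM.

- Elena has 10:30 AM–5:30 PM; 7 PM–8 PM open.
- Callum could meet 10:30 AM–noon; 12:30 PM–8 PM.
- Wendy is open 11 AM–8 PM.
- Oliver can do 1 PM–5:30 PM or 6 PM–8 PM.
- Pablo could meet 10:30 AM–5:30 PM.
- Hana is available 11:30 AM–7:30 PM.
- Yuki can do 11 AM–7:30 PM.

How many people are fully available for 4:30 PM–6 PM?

4

Callum, Wendy, Hana, and Yuki can make the full 16:30-18:00 slot — that's 4.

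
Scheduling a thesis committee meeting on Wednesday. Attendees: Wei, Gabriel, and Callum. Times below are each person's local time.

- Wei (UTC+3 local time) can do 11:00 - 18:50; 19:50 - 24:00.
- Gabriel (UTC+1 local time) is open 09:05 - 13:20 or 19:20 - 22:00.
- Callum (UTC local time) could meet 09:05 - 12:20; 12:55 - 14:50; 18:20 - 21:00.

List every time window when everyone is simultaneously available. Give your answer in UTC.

Wei in UTC: 08:00-15:50, 16:50-21:00 (subtract 3h to convert from UTC+3).
Gabriel in UTC: 08:05-12:20, 18:20-21:00 (subtract 1h to convert from UTC+1).
Callum in UTC: 09:05-12:20, 12:55-14:50, 18:20-21:00.
Wei ∩ Gabriel: 08:05-12:20, 18:20-21:00.
Wei ∩ Gabriel ∩ Callum: 09:05-12:20, 18:20-21:00.
Those are the intersection windows.

09:05-12:20, 18:20-21:00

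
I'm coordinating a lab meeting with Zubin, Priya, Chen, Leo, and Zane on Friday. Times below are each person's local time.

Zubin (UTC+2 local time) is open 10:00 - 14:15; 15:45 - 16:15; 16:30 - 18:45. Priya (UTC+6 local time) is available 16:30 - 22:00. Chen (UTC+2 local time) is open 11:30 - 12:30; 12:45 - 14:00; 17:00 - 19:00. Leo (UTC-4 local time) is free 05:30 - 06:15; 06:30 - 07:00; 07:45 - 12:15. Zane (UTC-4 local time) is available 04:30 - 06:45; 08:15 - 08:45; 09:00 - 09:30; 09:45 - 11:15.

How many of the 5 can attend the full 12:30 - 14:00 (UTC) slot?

2

Zubin in UTC: 08:00-12:15, 13:45-14:15, 14:30-16:45 (subtract 2h to convert from UTC+2).
Priya in UTC: 10:30-16:00 (subtract 6h to convert from UTC+6).
Chen in UTC: 09:30-10:30, 10:45-12:00, 15:00-17:00 (subtract 2h to convert from UTC+2).
Leo in UTC: 09:30-10:15, 10:30-11:00, 11:45-16:15 (add 4h to convert from UTC-4).
Zane in UTC: 08:30-10:45, 12:15-12:45, 13:00-13:30, 13:45-15:15 (add 4h to convert from UTC-4).
Priya and Leo can make the full 12:30-14:00 slot — that's 2.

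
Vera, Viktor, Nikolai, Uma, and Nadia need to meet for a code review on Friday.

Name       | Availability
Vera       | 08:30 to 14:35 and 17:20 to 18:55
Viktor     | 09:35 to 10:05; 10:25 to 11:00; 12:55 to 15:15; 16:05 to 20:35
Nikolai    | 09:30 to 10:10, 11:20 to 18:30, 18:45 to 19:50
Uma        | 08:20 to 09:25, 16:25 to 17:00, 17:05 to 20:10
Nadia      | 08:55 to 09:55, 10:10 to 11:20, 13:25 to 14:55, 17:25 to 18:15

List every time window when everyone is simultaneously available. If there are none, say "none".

Vera ∩ Viktor: 09:35-10:05, 10:25-11:00, 12:55-14:35, 17:20-18:55.
Vera ∩ Viktor ∩ Nikolai: 09:35-10:05, 12:55-14:35, 17:20-18:30, 18:45-18:55.
Vera ∩ Viktor ∩ Nikolai ∩ Uma: 17:20-18:30, 18:45-18:55.
Vera ∩ Viktor ∩ Nikolai ∩ Uma ∩ Nadia: 17:25-18:15.
So the common availability across everyone is 17:25-18:15.

17:25-18:15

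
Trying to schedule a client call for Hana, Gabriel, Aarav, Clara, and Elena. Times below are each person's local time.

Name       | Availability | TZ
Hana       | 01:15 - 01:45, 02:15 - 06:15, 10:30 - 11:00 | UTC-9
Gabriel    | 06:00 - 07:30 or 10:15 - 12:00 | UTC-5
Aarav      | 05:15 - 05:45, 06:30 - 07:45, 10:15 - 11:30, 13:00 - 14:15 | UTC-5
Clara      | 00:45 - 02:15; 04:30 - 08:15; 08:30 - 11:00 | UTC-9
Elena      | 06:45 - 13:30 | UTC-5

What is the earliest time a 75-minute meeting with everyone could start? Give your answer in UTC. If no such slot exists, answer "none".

none

Hana in UTC: 10:15-10:45, 11:15-15:15, 19:30-20:00 (add 9h to convert from UTC-9).
Gabriel in UTC: 11:00-12:30, 15:15-17:00 (add 5h to convert from UTC-5).
Aarav in UTC: 10:15-10:45, 11:30-12:45, 15:15-16:30, 18:00-19:15 (add 5h to convert from UTC-5).
Clara in UTC: 09:45-11:15, 13:30-17:15, 17:30-20:00 (add 9h to convert from UTC-9).
Elena in UTC: 11:45-18:30 (add 5h to convert from UTC-5).
Hana ∩ Gabriel: 11:15-12:30.
Hana ∩ Gabriel ∩ Aarav: 11:30-12:30.
Hana ∩ Gabriel ∩ Aarav ∩ Clara: ∅.
Hana ∩ Gabriel ∩ Aarav ∩ Clara ∩ Elena: ∅.
There is no time when everyone is free.
No common window is at least 75 minutes long.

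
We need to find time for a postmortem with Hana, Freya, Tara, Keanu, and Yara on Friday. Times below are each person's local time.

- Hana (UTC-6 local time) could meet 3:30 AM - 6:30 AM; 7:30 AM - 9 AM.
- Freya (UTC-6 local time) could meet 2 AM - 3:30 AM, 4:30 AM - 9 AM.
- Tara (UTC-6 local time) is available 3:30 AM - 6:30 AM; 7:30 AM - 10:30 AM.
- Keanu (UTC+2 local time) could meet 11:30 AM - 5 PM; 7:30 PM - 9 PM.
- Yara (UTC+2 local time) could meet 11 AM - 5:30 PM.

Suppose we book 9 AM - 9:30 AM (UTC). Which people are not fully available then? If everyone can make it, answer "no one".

Hana, Keanu, Tara

Hana in UTC: 09:30-12:30, 13:30-15:00 (add 6h to convert from UTC-6).
Freya in UTC: 08:00-09:30, 10:30-15:00 (add 6h to convert from UTC-6).
Tara in UTC: 09:30-12:30, 13:30-16:30 (add 6h to convert from UTC-6).
Keanu in UTC: 09:30-15:00, 17:30-19:00 (subtract 2h to convert from UTC+2).
Yara in UTC: 09:00-15:30 (subtract 2h to convert from UTC+2).
Hana: not fully free for 09:00-09:30. Freya: free for 09:00-09:30. Tara: not fully free for 09:00-09:30. Keanu: not fully free for 09:00-09:30. Yara: free for 09:00-09:30.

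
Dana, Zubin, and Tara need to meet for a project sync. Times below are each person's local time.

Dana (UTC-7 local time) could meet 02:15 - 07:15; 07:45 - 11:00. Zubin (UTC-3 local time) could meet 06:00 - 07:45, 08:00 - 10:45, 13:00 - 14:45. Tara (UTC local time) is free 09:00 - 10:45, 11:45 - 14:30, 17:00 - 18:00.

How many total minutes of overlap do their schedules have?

Dana in UTC: 09:15-14:15, 14:45-18:00 (add 7h to convert from UTC-7).
Zubin in UTC: 09:00-10:45, 11:00-13:45, 16:00-17:45 (add 3h to convert from UTC-3).
Tara in UTC: 09:00-10:45, 11:45-14:30, 17:00-18:00.
Dana ∩ Zubin: 09:15-10:45, 11:00-13:45, 16:00-17:45.
Dana ∩ Zubin ∩ Tara: 09:15-10:45, 11:45-13:45, 17:00-17:45.
Summing the common windows: 90 + 120 + 45 = 255 minutes.

255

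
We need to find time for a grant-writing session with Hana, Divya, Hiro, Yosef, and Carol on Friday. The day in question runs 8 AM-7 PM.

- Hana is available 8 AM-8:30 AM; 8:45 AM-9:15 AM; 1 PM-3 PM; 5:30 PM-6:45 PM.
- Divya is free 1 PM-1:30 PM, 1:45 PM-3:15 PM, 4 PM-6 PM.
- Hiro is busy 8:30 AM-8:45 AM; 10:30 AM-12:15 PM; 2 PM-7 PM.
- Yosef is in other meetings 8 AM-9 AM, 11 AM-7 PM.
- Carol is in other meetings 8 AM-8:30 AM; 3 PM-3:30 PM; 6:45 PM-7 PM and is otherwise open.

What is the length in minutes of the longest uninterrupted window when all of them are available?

Hana free: 08:00-08:30, 08:45-09:15, 13:00-15:00, 17:30-18:45.
Divya free: 13:00-13:30, 13:45-15:15, 16:00-18:00.
Hiro free: 08:00-08:30, 08:45-10:30, 12:15-14:00 (invert busy blocks within the working day).
Yosef free: 09:00-11:00 (invert busy blocks within the working day).
Carol free: 08:30-15:00, 15:30-18:45 (invert busy blocks within the working day).
Hana ∩ Divya: 13:00-13:30, 13:45-15:00, 17:30-18:00.
Hana ∩ Divya ∩ Hiro: 13:00-13:30, 13:45-14:00.
Hana ∩ Divya ∩ Hiro ∩ Yosef: ∅.
Hana ∩ Divya ∩ Hiro ∩ Yosef ∩ Carol: ∅.
There is no time when everyone is free.
No common window exists, so the longest block is 0 minutes.

0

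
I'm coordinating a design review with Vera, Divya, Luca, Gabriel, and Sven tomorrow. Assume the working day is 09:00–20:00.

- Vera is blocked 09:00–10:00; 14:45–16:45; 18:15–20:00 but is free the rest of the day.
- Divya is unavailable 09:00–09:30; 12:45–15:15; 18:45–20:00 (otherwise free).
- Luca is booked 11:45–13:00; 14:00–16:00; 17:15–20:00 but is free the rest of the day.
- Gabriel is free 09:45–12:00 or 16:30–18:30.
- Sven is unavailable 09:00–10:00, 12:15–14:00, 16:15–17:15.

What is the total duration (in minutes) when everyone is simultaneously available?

105

Vera free: 10:00-14:45, 16:45-18:15 (invert busy blocks within the working day).
Divya free: 09:30-12:45, 15:15-18:45 (invert busy blocks within the working day).
Luca free: 09:00-11:45, 13:00-14:00, 16:00-17:15 (invert busy blocks within the working day).
Gabriel free: 09:45-12:00, 16:30-18:30.
Sven free: 10:00-12:15, 14:00-16:15, 17:15-20:00 (invert busy blocks within the working day).
Vera ∩ Divya: 10:00-12:45, 16:45-18:15.
Vera ∩ Divya ∩ Luca: 10:00-11:45, 16:45-17:15.
Vera ∩ Divya ∩ Luca ∩ Gabriel: 10:00-11:45, 16:45-17:15.
Vera ∩ Divya ∩ Luca ∩ Gabriel ∩ Sven: 10:00-11:45.
Those are the intersection windows.
That's a single block of 105 minutes.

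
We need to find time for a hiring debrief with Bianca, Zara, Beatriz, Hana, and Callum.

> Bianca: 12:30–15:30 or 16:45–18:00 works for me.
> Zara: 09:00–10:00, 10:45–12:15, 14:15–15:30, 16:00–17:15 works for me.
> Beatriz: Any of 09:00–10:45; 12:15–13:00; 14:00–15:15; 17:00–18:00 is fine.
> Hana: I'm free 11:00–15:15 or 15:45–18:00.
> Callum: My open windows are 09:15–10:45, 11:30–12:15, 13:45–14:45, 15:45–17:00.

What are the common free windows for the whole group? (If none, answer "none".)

Bianca ∩ Zara: 14:15-15:30, 16:45-17:15.
Bianca ∩ Zara ∩ Beatriz: 14:15-15:15, 17:00-17:15.
Bianca ∩ Zara ∩ Beatriz ∩ Hana: 14:15-15:15, 17:00-17:15.
Bianca ∩ Zara ∩ Beatriz ∩ Hana ∩ Callum: 14:15-14:45.

14:15-14:45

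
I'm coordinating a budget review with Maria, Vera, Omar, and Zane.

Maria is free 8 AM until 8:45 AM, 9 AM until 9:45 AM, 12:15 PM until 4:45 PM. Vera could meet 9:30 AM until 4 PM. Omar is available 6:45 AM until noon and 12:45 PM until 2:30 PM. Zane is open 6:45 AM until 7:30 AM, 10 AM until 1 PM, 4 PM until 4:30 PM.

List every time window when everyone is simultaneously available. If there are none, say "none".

Maria ∩ Vera: 09:30-09:45, 12:15-16:00.
Maria ∩ Vera ∩ Omar: 09:30-09:45, 12:45-14:30.
Maria ∩ Vera ∩ Omar ∩ Zane: 12:45-13:00.
Those are the intersection windows.

12:45-13:00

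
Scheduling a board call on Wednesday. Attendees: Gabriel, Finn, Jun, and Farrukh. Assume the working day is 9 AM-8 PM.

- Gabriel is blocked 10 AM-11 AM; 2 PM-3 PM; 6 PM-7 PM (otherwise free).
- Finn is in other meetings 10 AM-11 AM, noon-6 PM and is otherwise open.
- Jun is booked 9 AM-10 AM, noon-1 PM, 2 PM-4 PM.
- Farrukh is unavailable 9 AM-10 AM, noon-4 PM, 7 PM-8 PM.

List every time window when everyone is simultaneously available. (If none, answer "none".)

11:00-12:00

Gabriel free: 09:00-10:00, 11:00-14:00, 15:00-18:00, 19:00-20:00 (invert busy blocks within the working day).
Finn free: 09:00-10:00, 11:00-12:00, 18:00-20:00 (invert busy blocks within the working day).
Jun free: 10:00-12:00, 13:00-14:00, 16:00-20:00 (invert busy blocks within the working day).
Farrukh free: 10:00-12:00, 16:00-19:00 (invert busy blocks within the working day).
Gabriel ∩ Finn: 09:00-10:00, 11:00-12:00, 19:00-20:00.
Gabriel ∩ Finn ∩ Jun: 11:00-12:00, 19:00-20:00.
Gabriel ∩ Finn ∩ Jun ∩ Farrukh: 11:00-12:00.
Those are the intersection windows.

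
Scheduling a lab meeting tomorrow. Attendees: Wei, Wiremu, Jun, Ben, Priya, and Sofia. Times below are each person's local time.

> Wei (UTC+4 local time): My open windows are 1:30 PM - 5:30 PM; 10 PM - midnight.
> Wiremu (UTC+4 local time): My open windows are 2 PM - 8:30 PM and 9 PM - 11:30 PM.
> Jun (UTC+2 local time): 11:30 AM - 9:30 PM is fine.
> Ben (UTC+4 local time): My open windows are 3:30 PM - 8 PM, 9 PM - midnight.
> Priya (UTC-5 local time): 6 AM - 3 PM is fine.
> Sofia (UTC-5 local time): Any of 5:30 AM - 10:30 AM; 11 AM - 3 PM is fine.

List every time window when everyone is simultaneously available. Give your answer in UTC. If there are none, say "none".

11:30-13:30, 18:00-19:30

Wei in UTC: 09:30-13:30, 18:00-20:00 (subtract 4h to convert from UTC+4).
Wiremu in UTC: 10:00-16:30, 17:00-19:30 (subtract 4h to convert from UTC+4).
Jun in UTC: 09:30-19:30 (subtract 2h to convert from UTC+2).
Ben in UTC: 11:30-16:00, 17:00-20:00 (subtract 4h to convert from UTC+4).
Priya in UTC: 11:00-20:00 (add 5h to convert from UTC-5).
Sofia in UTC: 10:30-15:30, 16:00-20:00 (add 5h to convert from UTC-5).
Wei ∩ Wiremu: 10:00-13:30, 18:00-19:30.
Wei ∩ Wiremu ∩ Jun: 10:00-13:30, 18:00-19:30.
Wei ∩ Wiremu ∩ Jun ∩ Ben: 11:30-13:30, 18:00-19:30.
Wei ∩ Wiremu ∩ Jun ∩ Ben ∩ Priya: 11:30-13:30, 18:00-19:30.
Wei ∩ Wiremu ∩ Jun ∩ Ben ∩ Priya ∩ Sofia: 11:30-13:30, 18:00-19:30.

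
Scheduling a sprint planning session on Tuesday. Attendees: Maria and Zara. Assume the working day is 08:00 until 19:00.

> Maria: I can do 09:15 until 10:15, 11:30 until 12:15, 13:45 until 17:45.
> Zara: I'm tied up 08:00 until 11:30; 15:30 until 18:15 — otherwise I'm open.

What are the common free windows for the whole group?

Maria free: 09:15-10:15, 11:30-12:15, 13:45-17:45.
Zara free: 11:30-15:30, 18:15-19:00 (invert busy blocks within the working day).
Maria ∩ Zara: 11:30-12:15, 13:45-15:30.

11:30-12:15, 13:45-15:30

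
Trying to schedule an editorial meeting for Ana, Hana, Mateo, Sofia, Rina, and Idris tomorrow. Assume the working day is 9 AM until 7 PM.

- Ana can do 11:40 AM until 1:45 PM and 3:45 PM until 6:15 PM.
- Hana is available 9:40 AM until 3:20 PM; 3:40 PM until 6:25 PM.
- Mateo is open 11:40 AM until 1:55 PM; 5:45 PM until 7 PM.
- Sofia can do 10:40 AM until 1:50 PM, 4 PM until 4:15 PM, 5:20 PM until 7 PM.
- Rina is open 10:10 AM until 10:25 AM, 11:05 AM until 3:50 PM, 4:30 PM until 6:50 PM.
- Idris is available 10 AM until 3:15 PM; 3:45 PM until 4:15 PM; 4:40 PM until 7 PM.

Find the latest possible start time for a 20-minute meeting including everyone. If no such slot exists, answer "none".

17:55

Ana ∩ Hana: 11:40-13:45, 15:45-18:15.
Ana ∩ Hana ∩ Mateo: 11:40-13:45, 17:45-18:15.
Ana ∩ Hana ∩ Mateo ∩ Sofia: 11:40-13:45, 17:45-18:15.
Ana ∩ Hana ∩ Mateo ∩ Sofia ∩ Rina: 11:40-13:45, 17:45-18:15.
Ana ∩ Hana ∩ Mateo ∩ Sofia ∩ Rina ∩ Idris: 11:40-13:45, 17:45-18:15.
So the common availability across everyone is 11:40-13:45, 17:45-18:15.
The last common window of at least 20 minutes is 17:45-18:15; a 20-minute meeting can start as late as 17:55 and still end by 18:15.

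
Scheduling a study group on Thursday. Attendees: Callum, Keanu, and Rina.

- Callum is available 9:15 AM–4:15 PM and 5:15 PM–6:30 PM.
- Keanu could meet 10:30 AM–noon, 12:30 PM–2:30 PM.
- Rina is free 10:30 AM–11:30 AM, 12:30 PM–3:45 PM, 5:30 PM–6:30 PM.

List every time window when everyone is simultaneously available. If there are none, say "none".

10:30-11:30, 12:30-14:30

Callum ∩ Keanu: 10:30-12:00, 12:30-14:30.
Callum ∩ Keanu ∩ Rina: 10:30-11:30, 12:30-14:30.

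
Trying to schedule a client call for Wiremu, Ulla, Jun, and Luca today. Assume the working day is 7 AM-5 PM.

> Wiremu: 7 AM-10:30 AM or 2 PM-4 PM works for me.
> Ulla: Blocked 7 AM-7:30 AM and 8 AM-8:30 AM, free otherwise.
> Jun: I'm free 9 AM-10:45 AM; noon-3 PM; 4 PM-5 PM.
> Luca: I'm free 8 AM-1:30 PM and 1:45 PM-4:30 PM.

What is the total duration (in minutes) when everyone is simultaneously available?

150

Wiremu free: 07:00-10:30, 14:00-16:00.
Ulla free: 07:30-08:00, 08:30-17:00 (invert busy blocks within the working day).
Jun free: 09:00-10:45, 12:00-15:00, 16:00-17:00.
Luca free: 08:00-13:30, 13:45-16:30.
Wiremu ∩ Ulla: 07:30-08:00, 08:30-10:30, 14:00-16:00.
Wiremu ∩ Ulla ∩ Jun: 09:00-10:30, 14:00-15:00.
Wiremu ∩ Ulla ∩ Jun ∩ Luca: 09:00-10:30, 14:00-15:00.
Summing the common windows: 90 + 60 = 150 minutes.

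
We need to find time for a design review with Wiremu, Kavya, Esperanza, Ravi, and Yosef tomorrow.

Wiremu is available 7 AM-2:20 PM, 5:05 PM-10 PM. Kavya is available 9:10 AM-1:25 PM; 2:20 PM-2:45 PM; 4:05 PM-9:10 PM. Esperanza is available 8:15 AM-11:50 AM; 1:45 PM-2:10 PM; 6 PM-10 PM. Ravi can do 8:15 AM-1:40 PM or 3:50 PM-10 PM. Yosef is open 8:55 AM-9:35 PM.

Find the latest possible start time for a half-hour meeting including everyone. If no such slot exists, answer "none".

Wiremu ∩ Kavya: 09:10-13:25, 17:05-21:10.
Wiremu ∩ Kavya ∩ Esperanza: 09:10-11:50, 18:00-21:10.
Wiremu ∩ Kavya ∩ Esperanza ∩ Ravi: 09:10-11:50, 18:00-21:10.
Wiremu ∩ Kavya ∩ Esperanza ∩ Ravi ∩ Yosef: 09:10-11:50, 18:00-21:10.
Those are the intersection windows.
The last common window of at least 30 minutes is 18:00-21:10; a 30-minute meeting can start as late as 20:40 and still end by 21:10.

20:40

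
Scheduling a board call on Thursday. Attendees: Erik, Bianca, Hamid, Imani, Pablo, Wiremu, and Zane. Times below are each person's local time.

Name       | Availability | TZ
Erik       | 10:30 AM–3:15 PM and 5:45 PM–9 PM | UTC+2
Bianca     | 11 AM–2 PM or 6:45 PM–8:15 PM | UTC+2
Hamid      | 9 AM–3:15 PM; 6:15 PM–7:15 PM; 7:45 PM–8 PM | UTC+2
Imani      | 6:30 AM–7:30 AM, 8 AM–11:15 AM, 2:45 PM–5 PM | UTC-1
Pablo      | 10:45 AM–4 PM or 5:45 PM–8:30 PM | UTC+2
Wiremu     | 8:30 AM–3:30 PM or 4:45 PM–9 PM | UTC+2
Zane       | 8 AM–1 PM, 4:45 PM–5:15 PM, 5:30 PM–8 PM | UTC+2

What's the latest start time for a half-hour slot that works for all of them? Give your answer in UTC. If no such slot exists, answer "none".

Erik in UTC: 08:30-13:15, 15:45-19:00 (subtract 2h to convert from UTC+2).
Bianca in UTC: 09:00-12:00, 16:45-18:15 (subtract 2h to convert from UTC+2).
Hamid in UTC: 07:00-13:15, 16:15-17:15, 17:45-18:00 (subtract 2h to convert from UTC+2).
Imani in UTC: 07:30-08:30, 09:00-12:15, 15:45-18:00 (add 1h to convert from UTC-1).
Pablo in UTC: 08:45-14:00, 15:45-18:30 (subtract 2h to convert from UTC+2).
Wiremu in UTC: 06:30-13:30, 14:45-19:00 (subtract 2h to convert from UTC+2).
Zane in UTC: 06:00-11:00, 14:45-15:15, 15:30-18:00 (subtract 2h to convert from UTC+2).
Erik ∩ Bianca: 09:00-12:00, 16:45-18:15.
Erik ∩ Bianca ∩ Hamid: 09:00-12:00, 16:45-17:15, 17:45-18:00.
Erik ∩ Bianca ∩ Hamid ∩ Imani: 09:00-12:00, 16:45-17:15, 17:45-18:00.
Erik ∩ Bianca ∩ Hamid ∩ Imani ∩ Pablo: 09:00-12:00, 16:45-17:15, 17:45-18:00.
Erik ∩ Bianca ∩ Hamid ∩ Imani ∩ Pablo ∩ Wiremu: 09:00-12:00, 16:45-17:15, 17:45-18:00.
Erik ∩ Bianca ∩ Hamid ∩ Imani ∩ Pablo ∩ Wiremu ∩ Zane: 09:00-11:00, 16:45-17:15, 17:45-18:00.
So the common availability across everyone is 09:00-11:00, 16:45-17:15, 17:45-18:00.
The last common window of at least 30 minutes is 16:45-17:15; a 30-minute meeting can start as late as 16:45 and still end by 17:15.

16:45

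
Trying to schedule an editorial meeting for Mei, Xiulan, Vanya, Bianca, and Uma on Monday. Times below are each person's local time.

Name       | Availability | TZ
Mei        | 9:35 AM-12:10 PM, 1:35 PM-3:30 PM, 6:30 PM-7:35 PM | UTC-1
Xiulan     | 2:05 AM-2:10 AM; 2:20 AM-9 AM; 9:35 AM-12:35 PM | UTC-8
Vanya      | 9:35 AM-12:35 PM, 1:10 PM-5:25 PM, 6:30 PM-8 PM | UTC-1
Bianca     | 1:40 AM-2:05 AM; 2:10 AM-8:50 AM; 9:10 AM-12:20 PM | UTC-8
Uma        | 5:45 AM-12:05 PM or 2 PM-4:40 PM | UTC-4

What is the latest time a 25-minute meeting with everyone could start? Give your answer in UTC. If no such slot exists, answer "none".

19:55

Mei in UTC: 10:35-13:10, 14:35-16:30, 19:30-20:35 (add 1h to convert from UTC-1).
Xiulan in UTC: 10:05-10:10, 10:20-17:00, 17:35-20:35 (add 8h to convert from UTC-8).
Vanya in UTC: 10:35-13:35, 14:10-18:25, 19:30-21:00 (add 1h to convert from UTC-1).
Bianca in UTC: 09:40-10:05, 10:10-16:50, 17:10-20:20 (add 8h to convert from UTC-8).
Uma in UTC: 09:45-16:05, 18:00-20:40 (add 4h to convert from UTC-4).
Mei ∩ Xiulan: 10:35-13:10, 14:35-16:30, 19:30-20:35.
Mei ∩ Xiulan ∩ Vanya: 10:35-13:10, 14:35-16:30, 19:30-20:35.
Mei ∩ Xiulan ∩ Vanya ∩ Bianca: 10:35-13:10, 14:35-16:30, 19:30-20:20.
Mei ∩ Xiulan ∩ Vanya ∩ Bianca ∩ Uma: 10:35-13:10, 14:35-16:05, 19:30-20:20.
So the common availability across everyone is 10:35-13:10, 14:35-16:05, 19:30-20:20.
The last common window of at least 25 minutes is 19:30-20:20; a 25-minute meeting can start as late as 19:55 and still end by 20:20.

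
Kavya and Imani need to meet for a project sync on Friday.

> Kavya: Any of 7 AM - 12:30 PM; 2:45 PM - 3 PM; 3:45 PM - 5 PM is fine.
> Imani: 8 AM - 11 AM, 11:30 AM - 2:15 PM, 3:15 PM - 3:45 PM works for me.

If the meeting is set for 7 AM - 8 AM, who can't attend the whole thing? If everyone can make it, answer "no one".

Imani

Kavya: free for 07:00-08:00. Imani: not fully free for 07:00-08:00.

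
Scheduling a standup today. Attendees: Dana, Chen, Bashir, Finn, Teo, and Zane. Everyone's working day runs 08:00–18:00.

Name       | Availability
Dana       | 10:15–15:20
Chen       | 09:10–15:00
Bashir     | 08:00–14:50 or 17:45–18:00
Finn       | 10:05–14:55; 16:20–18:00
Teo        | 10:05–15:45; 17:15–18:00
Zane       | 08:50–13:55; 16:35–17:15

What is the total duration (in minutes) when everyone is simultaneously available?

220

Dana ∩ Chen: 10:15-15:00.
Dana ∩ Chen ∩ Bashir: 10:15-14:50.
Dana ∩ Chen ∩ Bashir ∩ Finn: 10:15-14:50.
Dana ∩ Chen ∩ Bashir ∩ Finn ∩ Teo: 10:15-14:50.
Dana ∩ Chen ∩ Bashir ∩ Finn ∩ Teo ∩ Zane: 10:15-13:55.
Those are the intersection windows.
That's a single block of 220 minutes.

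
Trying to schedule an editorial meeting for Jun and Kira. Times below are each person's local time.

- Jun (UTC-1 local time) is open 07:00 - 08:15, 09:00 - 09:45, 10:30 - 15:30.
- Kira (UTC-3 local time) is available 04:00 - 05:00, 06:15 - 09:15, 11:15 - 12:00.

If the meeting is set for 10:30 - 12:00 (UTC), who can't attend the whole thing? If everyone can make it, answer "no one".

Jun

Jun in UTC: 08:00-09:15, 10:00-10:45, 11:30-16:30 (add 1h to convert from UTC-1).
Kira in UTC: 07:00-08:00, 09:15-12:15, 14:15-15:00 (add 3h to convert from UTC-3).
Jun: not fully free for 10:30-12:00. Kira: free for 10:30-12:00.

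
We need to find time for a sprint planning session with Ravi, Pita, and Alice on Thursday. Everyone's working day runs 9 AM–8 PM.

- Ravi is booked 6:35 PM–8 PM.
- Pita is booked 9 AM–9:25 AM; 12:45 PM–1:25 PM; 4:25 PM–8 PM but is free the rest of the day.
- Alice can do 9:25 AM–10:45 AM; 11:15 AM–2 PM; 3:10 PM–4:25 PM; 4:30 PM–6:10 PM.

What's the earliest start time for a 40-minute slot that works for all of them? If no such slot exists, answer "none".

09:25

Ravi free: 09:00-18:35 (invert busy blocks within the working day).
Pita free: 09:25-12:45, 13:25-16:25 (invert busy blocks within the working day).
Alice free: 09:25-10:45, 11:15-14:00, 15:10-16:25, 16:30-18:10.
Ravi ∩ Pita: 09:25-12:45, 13:25-16:25.
Ravi ∩ Pita ∩ Alice: 09:25-10:45, 11:15-12:45, 13:25-14:00, 15:10-16:25.
The first common window of at least 40 minutes is 09:25-10:45, so the earliest start is 09:25.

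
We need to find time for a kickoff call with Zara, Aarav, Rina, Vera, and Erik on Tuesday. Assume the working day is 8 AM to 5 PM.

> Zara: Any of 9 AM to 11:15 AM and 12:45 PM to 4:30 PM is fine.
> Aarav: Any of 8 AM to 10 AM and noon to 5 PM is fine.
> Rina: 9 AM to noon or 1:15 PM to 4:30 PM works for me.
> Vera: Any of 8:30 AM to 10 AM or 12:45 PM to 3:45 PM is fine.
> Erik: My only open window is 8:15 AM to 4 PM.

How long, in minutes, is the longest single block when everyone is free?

Zara ∩ Aarav: 09:00-10:00, 12:45-16:30.
Zara ∩ Aarav ∩ Rina: 09:00-10:00, 13:15-16:30.
Zara ∩ Aarav ∩ Rina ∩ Vera: 09:00-10:00, 13:15-15:45.
Zara ∩ Aarav ∩ Rina ∩ Vera ∩ Erik: 09:00-10:00, 13:15-15:45.
The longest is 13:15-15:45 at 150 minutes.

150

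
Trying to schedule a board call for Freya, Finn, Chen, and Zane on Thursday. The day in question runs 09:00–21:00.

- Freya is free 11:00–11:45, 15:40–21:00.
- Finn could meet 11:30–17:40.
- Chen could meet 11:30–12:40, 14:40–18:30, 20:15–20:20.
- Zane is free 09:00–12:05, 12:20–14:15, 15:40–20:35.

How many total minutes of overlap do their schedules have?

Freya ∩ Finn: 11:30-11:45, 15:40-17:40.
Freya ∩ Finn ∩ Chen: 11:30-11:45, 15:40-17:40.
Freya ∩ Finn ∩ Chen ∩ Zane: 11:30-11:45, 15:40-17:40.
Summing the common windows: 15 + 120 = 135 minutes.

135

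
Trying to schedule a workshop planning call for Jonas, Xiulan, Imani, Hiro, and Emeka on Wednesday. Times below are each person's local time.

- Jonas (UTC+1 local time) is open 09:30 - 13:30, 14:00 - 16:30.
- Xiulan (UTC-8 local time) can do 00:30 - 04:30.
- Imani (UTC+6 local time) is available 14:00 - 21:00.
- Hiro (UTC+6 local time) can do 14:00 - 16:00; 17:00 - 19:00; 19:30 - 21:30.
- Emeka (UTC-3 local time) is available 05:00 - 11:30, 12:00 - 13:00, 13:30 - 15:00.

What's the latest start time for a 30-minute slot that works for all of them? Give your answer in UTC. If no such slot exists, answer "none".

Jonas in UTC: 08:30-12:30, 13:00-15:30 (subtract 1h to convert from UTC+1).
Xiulan in UTC: 08:30-12:30 (add 8h to convert from UTC-8).
Imani in UTC: 08:00-15:00 (subtract 6h to convert from UTC+6).
Hiro in UTC: 08:00-10:00, 11:00-13:00, 13:30-15:30 (subtract 6h to convert from UTC+6).
Emeka in UTC: 08:00-14:30, 15:00-16:00, 16:30-18:00 (add 3h to convert from UTC-3).
Jonas ∩ Xiulan: 08:30-12:30.
Jonas ∩ Xiulan ∩ Imani: 08:30-12:30.
Jonas ∩ Xiulan ∩ Imani ∩ Hiro: 08:30-10:00, 11:00-12:30.
Jonas ∩ Xiulan ∩ Imani ∩ Hiro ∩ Emeka: 08:30-10:00, 11:00-12:30.
The last common window of at least 30 minutes is 11:00-12:30; a 30-minute meeting can start as late as 12:00 and still end by 12:30.

12:00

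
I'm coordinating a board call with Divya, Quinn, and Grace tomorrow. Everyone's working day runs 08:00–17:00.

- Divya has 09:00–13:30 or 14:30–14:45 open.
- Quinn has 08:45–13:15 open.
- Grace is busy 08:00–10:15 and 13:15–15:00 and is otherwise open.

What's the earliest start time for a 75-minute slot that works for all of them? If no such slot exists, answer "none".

Divya free: 09:00-13:30, 14:30-14:45.
Quinn free: 08:45-13:15.
Grace free: 10:15-13:15, 15:00-17:00 (invert busy blocks within the working day).
Divya ∩ Quinn: 09:00-13:15.
Divya ∩ Quinn ∩ Grace: 10:15-13:15.
The first common window of at least 75 minutes is 10:15-13:15, so the earliest start is 10:15.

10:15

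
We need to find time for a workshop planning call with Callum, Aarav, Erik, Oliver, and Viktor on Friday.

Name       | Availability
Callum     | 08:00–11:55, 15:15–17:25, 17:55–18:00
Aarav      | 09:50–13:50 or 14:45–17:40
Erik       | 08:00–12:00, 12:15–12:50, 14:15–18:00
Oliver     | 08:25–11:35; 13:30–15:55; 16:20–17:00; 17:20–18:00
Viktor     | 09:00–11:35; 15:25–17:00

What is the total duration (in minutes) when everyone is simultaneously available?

Callum ∩ Aarav: 09:50-11:55, 15:15-17:25.
Callum ∩ Aarav ∩ Erik: 09:50-11:55, 15:15-17:25.
Callum ∩ Aarav ∩ Erik ∩ Oliver: 09:50-11:35, 15:15-15:55, 16:20-17:00, 17:20-17:25.
Callum ∩ Aarav ∩ Erik ∩ Oliver ∩ Viktor: 09:50-11:35, 15:25-15:55, 16:20-17:00.
Summing the common windows: 105 + 30 + 40 = 175 minutes.

175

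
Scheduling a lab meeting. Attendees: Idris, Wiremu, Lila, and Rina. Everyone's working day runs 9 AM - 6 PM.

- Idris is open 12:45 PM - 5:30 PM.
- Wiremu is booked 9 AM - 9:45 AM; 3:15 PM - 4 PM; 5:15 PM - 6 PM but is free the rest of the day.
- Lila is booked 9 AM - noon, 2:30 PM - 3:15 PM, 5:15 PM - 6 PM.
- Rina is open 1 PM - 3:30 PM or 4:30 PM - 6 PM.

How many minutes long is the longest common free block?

Idris free: 12:45-17:30.
Wiremu free: 09:45-15:15, 16:00-17:15 (invert busy blocks within the working day).
Lila free: 12:00-14:30, 15:15-17:15 (invert busy blocks within the working day).
Rina free: 13:00-15:30, 16:30-18:00.
Idris ∩ Wiremu: 12:45-15:15, 16:00-17:15.
Idris ∩ Wiremu ∩ Lila: 12:45-14:30, 16:00-17:15.
Idris ∩ Wiremu ∩ Lila ∩ Rina: 13:00-14:30, 16:30-17:15.
The longest is 13:00-14:30 at 90 minutes.

90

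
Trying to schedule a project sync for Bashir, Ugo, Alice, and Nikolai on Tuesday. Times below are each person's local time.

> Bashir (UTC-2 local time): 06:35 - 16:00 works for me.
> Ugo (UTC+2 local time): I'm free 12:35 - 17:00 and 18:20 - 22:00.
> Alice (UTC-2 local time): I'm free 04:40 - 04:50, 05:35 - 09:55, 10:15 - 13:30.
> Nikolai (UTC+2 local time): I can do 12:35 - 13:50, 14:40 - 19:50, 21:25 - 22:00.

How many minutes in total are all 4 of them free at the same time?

Bashir in UTC: 08:35-18:00 (add 2h to convert from UTC-2).
Ugo in UTC: 10:35-15:00, 16:20-20:00 (subtract 2h to convert from UTC+2).
Alice in UTC: 06:40-06:50, 07:35-11:55, 12:15-15:30 (add 2h to convert from UTC-2).
Nikolai in UTC: 10:35-11:50, 12:40-17:50, 19:25-20:00 (subtract 2h to convert from UTC+2).
Bashir ∩ Ugo: 10:35-15:00, 16:20-18:00.
Bashir ∩ Ugo ∩ Alice: 10:35-11:55, 12:15-15:00.
Bashir ∩ Ugo ∩ Alice ∩ Nikolai: 10:35-11:50, 12:40-15:00.
Those are the intersection windows.
Summing the common windows: 75 + 140 = 215 minutes.

215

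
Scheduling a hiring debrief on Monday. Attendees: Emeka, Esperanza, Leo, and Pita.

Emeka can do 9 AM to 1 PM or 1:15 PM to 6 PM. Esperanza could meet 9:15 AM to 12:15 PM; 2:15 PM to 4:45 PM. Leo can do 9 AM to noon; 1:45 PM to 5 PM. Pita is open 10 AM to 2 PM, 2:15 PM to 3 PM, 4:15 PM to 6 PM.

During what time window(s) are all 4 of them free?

10:00-12:00, 14:15-15:00, 16:15-16:45

Emeka ∩ Esperanza: 09:15-12:15, 14:15-16:45.
Emeka ∩ Esperanza ∩ Leo: 09:15-12:00, 14:15-16:45.
Emeka ∩ Esperanza ∩ Leo ∩ Pita: 10:00-12:00, 14:15-15:00, 16:15-16:45.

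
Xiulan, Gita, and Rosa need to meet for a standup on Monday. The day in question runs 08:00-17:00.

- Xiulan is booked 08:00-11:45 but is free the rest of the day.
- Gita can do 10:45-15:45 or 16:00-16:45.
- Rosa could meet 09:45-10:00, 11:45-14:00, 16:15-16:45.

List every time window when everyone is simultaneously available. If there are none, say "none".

Xiulan free: 11:45-17:00 (invert busy blocks within the working day).
Gita free: 10:45-15:45, 16:00-16:45.
Rosa free: 09:45-10:00, 11:45-14:00, 16:15-16:45.
Xiulan ∩ Gita: 11:45-15:45, 16:00-16:45.
Xiulan ∩ Gita ∩ Rosa: 11:45-14:00, 16:15-16:45.

11:45-14:00, 16:15-16:45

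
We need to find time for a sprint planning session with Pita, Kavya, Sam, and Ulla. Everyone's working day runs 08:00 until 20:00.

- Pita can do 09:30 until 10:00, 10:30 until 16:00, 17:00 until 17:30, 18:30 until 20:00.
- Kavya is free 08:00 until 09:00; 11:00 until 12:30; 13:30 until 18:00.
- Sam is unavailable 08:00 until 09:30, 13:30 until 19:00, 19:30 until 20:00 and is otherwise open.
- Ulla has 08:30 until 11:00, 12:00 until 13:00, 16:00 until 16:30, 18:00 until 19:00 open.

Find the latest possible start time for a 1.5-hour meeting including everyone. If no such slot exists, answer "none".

none

Pita free: 09:30-10:00, 10:30-16:00, 17:00-17:30, 18:30-20:00.
Kavya free: 08:00-09:00, 11:00-12:30, 13:30-18:00.
Sam free: 09:30-13:30, 19:00-19:30 (invert busy blocks within the working day).
Ulla free: 08:30-11:00, 12:00-13:00, 16:00-16:30, 18:00-19:00.
Pita ∩ Kavya: 11:00-12:30, 13:30-16:00, 17:00-17:30.
Pita ∩ Kavya ∩ Sam: 11:00-12:30.
Pita ∩ Kavya ∩ Sam ∩ Ulla: 12:00-12:30.
No common window is at least 90 minutes long.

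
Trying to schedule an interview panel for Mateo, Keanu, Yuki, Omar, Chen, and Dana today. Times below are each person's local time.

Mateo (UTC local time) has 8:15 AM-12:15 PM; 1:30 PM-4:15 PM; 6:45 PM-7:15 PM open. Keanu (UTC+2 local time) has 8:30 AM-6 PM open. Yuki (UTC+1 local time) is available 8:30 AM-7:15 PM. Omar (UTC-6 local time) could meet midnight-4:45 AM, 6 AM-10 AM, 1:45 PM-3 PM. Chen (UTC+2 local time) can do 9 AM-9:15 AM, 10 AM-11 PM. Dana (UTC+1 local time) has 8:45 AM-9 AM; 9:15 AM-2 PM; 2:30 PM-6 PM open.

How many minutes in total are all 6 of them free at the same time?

315

Mateo in UTC: 08:15-12:15, 13:30-16:15, 18:45-19:15.
Keanu in UTC: 06:30-16:00 (subtract 2h to convert from UTC+2).
Yuki in UTC: 07:30-18:15 (subtract 1h to convert from UTC+1).
Omar in UTC: 06:00-10:45, 12:00-16:00, 19:45-21:00 (add 6h to convert from UTC-6).
Chen in UTC: 07:00-07:15, 08:00-21:00 (subtract 2h to convert from UTC+2).
Dana in UTC: 07:45-08:00, 08:15-13:00, 13:30-17:00 (subtract 1h to convert from UTC+1).
Mateo ∩ Keanu: 08:15-12:15, 13:30-16:00.
Mateo ∩ Keanu ∩ Yuki: 08:15-12:15, 13:30-16:00.
Mateo ∩ Keanu ∩ Yuki ∩ Omar: 08:15-10:45, 12:00-12:15, 13:30-16:00.
Mateo ∩ Keanu ∩ Yuki ∩ Omar ∩ Chen: 08:15-10:45, 12:00-12:15, 13:30-16:00.
Mateo ∩ Keanu ∩ Yuki ∩ Omar ∩ Chen ∩ Dana: 08:15-10:45, 12:00-12:15, 13:30-16:00.
Those are the intersection windows.
Summing the common windows: 150 + 15 + 150 = 315 minutes.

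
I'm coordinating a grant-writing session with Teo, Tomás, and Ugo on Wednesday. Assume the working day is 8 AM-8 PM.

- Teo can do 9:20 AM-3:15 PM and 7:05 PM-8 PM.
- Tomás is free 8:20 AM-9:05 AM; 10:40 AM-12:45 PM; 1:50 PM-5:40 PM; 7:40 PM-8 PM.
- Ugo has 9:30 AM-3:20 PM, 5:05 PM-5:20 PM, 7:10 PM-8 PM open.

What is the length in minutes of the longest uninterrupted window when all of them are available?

Teo ∩ Tomás: 10:40-12:45, 13:50-15:15, 19:40-20:00.
Teo ∩ Tomás ∩ Ugo: 10:40-12:45, 13:50-15:15, 19:40-20:00.
The longest is 10:40-12:45 at 125 minutes.

125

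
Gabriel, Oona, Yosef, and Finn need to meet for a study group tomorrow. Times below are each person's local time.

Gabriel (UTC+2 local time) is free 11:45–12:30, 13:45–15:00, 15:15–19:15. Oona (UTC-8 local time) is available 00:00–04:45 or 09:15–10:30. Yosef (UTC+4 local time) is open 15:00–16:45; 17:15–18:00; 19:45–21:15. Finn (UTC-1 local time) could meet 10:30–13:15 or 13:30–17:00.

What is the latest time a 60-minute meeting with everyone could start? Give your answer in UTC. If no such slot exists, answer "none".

11:45

Gabriel in UTC: 09:45-10:30, 11:45-13:00, 13:15-17:15 (subtract 2h to convert from UTC+2).
Oona in UTC: 08:00-12:45, 17:15-18:30 (add 8h to convert from UTC-8).
Yosef in UTC: 11:00-12:45, 13:15-14:00, 15:45-17:15 (subtract 4h to convert from UTC+4).
Finn in UTC: 11:30-14:15, 14:30-18:00 (add 1h to convert from UTC-1).
Gabriel ∩ Oona: 09:45-10:30, 11:45-12:45.
Gabriel ∩ Oona ∩ Yosef: 11:45-12:45.
Gabriel ∩ Oona ∩ Yosef ∩ Finn: 11:45-12:45.
The last common window of at least 60 minutes is 11:45-12:45; a 60-minute meeting can start as late as 11:45 and still end by 12:45.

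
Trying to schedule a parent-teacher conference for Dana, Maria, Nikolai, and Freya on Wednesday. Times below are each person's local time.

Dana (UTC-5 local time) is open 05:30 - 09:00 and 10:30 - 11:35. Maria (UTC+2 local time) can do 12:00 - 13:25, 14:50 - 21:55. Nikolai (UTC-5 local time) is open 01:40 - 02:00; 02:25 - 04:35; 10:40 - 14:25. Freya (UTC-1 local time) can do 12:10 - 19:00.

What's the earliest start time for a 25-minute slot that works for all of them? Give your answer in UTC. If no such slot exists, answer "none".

15:40

Dana in UTC: 10:30-14:00, 15:30-16:35 (add 5h to convert from UTC-5).
Maria in UTC: 10:00-11:25, 12:50-19:55 (subtract 2h to convert from UTC+2).
Nikolai in UTC: 06:40-07:00, 07:25-09:35, 15:40-19:25 (add 5h to convert from UTC-5).
Freya in UTC: 13:10-20:00 (add 1h to convert from UTC-1).
Dana ∩ Maria: 10:30-11:25, 12:50-14:00, 15:30-16:35.
Dana ∩ Maria ∩ Nikolai: 15:40-16:35.
Dana ∩ Maria ∩ Nikolai ∩ Freya: 15:40-16:35.
The first common window of at least 25 minutes is 15:40-16:35, so the earliest start is 15:40.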